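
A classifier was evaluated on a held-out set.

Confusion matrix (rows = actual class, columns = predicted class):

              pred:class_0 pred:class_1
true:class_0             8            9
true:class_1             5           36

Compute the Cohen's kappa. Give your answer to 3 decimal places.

0.374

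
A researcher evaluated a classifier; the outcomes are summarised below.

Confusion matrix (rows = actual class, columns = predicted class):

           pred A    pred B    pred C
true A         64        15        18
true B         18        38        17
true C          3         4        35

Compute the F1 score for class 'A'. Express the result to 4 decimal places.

0.7033

One-vs-rest for 'A': TP = diagonal; FP = other classes predicted 'A'; FN = 'A' predicted as other.
F1 score = 2·TP/(2·TP+FP+FN).
A: TP=64, FP=18+3=21, FN=15+18=33 → 128/182 = 0.70330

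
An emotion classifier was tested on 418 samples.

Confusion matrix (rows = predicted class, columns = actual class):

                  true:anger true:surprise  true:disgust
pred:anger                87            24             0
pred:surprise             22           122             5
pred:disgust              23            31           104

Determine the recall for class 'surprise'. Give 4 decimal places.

One-vs-rest for 'surprise': TP = diagonal; FP = other classes predicted 'surprise'; FN = 'surprise' predicted as other.
recall = TP/(TP+FN).
surprise: TP=122, FN=24+31=55 → 122/177 = 0.68927

0.6893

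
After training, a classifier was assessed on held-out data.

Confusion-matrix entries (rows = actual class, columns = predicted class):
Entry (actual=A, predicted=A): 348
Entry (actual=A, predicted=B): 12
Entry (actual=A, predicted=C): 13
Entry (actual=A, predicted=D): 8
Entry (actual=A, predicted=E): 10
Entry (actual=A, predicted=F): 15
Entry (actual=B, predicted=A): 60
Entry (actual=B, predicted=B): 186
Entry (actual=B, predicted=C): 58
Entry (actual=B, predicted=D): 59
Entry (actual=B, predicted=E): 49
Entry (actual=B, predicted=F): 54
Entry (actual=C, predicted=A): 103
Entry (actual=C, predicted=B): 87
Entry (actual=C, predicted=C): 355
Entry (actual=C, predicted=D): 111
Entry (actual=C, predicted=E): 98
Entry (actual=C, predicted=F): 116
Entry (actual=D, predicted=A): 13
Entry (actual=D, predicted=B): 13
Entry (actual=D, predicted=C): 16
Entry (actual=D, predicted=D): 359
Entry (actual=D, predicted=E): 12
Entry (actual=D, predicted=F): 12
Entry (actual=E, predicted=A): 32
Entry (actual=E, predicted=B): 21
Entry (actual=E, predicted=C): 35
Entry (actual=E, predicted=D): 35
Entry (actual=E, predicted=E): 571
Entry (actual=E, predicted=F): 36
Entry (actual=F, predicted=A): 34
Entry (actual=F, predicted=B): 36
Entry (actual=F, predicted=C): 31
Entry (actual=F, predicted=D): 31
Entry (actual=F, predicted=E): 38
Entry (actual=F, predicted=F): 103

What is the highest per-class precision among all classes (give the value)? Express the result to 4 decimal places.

Per-class precision (TP/(TP+FP)):
  A: TP=348, FP=60+103+13+32+34=242 → 348/590 = 0.58983
  B: TP=186, FP=12+87+13+21+36=169 → 186/355 = 0.52394
  C: TP=355, FP=13+58+16+35+31=153 → 355/508 = 0.69882
  D: TP=359, FP=8+59+111+35+31=244 → 359/603 = 0.59536
  E: TP=571, FP=10+49+98+12+38=207 → 571/778 = 0.73393
  F: TP=103, FP=15+54+116+12+36=233 → 103/336 = 0.30655
Highest is class 'E' with precision = 0.7339.

0.7339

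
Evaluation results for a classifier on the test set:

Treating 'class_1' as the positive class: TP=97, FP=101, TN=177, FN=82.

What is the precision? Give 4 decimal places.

0.4899

Precision = TP/(TP+FP) = 97/(97+101) = 97/198 = 0.4899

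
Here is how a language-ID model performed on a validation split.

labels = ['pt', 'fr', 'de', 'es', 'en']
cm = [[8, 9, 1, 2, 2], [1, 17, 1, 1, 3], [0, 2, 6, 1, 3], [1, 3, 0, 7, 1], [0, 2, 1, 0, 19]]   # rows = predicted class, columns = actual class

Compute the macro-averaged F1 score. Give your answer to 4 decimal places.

0.6095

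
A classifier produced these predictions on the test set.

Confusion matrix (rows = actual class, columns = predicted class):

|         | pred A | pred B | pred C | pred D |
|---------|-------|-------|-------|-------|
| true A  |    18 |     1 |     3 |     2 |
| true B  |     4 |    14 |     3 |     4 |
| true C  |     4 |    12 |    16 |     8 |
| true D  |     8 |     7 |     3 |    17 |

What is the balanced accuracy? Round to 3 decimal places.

Balanced accuracy = mean of per-class recall.
  A: recall = 18/24 = 0.7500
  B: recall = 14/25 = 0.5600
  C: recall = 16/40 = 0.4000
  D: recall = 17/35 = 0.4857
Mean = (0.7500 + 0.5600 + 0.4000 + 0.4857) / 4 = 0.549

0.549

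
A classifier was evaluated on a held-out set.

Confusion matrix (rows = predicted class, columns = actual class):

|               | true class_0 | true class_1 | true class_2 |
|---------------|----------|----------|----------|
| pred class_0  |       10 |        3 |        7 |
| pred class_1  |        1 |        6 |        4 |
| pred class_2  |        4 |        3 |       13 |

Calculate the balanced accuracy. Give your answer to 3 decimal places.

Balanced accuracy = mean of per-class recall.
  class_0: recall = 10/15 = 0.6667
  class_1: recall = 6/12 = 0.5000
  class_2: recall = 13/24 = 0.5417
Mean = (0.6667 + 0.5000 + 0.5417) / 3 = 0.569

0.569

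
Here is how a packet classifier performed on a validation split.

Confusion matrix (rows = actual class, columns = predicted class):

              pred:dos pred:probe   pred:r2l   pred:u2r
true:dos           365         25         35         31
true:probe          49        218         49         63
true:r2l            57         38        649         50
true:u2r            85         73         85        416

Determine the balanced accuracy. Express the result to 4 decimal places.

Balanced accuracy = mean of per-class recall.
  dos: recall = 365/456 = 0.80044
  probe: recall = 218/379 = 0.57520
  r2l: recall = 649/794 = 0.81738
  u2r: recall = 416/659 = 0.63126
Mean = (0.80044 + 0.57520 + 0.81738 + 0.63126) / 4 = 0.7061

0.7061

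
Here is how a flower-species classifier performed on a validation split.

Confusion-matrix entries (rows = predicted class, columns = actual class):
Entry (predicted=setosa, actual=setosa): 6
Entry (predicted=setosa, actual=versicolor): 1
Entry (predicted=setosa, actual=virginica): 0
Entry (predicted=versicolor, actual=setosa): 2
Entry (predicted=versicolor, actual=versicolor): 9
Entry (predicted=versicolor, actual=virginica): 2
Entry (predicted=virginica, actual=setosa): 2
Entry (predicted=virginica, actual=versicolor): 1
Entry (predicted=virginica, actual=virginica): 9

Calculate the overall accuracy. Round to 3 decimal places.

0.750

Accuracy = trace / total = (6+9+9=24) / 32 = 24/32 = 0.750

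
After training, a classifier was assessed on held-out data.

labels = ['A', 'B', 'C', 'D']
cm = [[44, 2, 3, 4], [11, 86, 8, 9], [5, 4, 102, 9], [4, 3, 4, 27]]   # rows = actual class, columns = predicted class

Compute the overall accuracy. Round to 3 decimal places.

0.797

Accuracy = trace / total = (44+86+102+27=259) / 325 = 259/325 = 0.797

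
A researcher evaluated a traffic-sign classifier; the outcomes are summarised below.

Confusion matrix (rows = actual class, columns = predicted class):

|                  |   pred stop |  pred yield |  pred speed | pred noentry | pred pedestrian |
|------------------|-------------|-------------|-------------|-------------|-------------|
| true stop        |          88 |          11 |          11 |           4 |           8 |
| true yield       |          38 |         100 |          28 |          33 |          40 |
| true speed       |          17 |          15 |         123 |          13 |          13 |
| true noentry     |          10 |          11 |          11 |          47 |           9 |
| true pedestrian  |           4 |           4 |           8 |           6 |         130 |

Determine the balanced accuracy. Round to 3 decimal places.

0.642

Balanced accuracy = mean of per-class recall.
  stop: recall = 88/122 = 0.7213
  yield: recall = 100/239 = 0.4184
  speed: recall = 123/181 = 0.6796
  noentry: recall = 47/88 = 0.5341
  pedestrian: recall = 130/152 = 0.8553
Mean = (0.7213 + 0.4184 + 0.6796 + 0.5341 + 0.8553) / 5 = 0.642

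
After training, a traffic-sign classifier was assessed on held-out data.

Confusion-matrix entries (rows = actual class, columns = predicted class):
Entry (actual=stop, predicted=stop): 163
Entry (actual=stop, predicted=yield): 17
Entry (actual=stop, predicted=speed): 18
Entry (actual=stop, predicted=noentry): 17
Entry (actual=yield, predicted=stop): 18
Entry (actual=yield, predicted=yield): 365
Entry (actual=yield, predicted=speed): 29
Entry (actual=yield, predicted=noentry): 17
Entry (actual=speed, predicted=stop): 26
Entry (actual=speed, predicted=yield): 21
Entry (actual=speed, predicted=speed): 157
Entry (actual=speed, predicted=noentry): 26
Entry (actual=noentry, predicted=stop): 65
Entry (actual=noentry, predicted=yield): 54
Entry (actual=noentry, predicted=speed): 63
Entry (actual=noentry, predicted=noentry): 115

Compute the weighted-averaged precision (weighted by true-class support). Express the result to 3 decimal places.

Per-class precision (TP/(TP+FP)):
  stop: TP=163, FP=18+26+65=109 → 163/272 = 0.5993
  yield: TP=365, FP=17+21+54=92 → 365/457 = 0.7987
  speed: TP=157, FP=18+29+63=110 → 157/267 = 0.5880
  noentry: TP=115, FP=17+17+26=60 → 115/175 = 0.6571
Weighted-precision = Σ (supportᵢ/N)·precisionᵢ with N=1171: (215/1171)·0.5993 + (429/1171)·0.7987 + (230/1171)·0.5880 + (297/1171)·0.6571 = 0.685

0.685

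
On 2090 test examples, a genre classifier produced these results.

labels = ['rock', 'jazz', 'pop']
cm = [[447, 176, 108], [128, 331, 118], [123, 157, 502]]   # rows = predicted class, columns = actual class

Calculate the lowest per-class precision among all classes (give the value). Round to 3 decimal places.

Per-class precision (TP/(TP+FP)):
  rock: TP=447, FP=176+108=284 → 447/731 = 0.6115
  jazz: TP=331, FP=128+118=246 → 331/577 = 0.5737
  pop: TP=502, FP=123+157=280 → 502/782 = 0.6419
Lowest is class 'jazz' with precision = 0.574.

0.574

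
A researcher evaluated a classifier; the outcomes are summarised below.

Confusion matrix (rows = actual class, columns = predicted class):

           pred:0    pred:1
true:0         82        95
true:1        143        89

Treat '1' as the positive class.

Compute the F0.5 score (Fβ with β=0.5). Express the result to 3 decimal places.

0.460

Fβ = (1+β²)·TP / ((1+β²)·TP + β²·FN + FP), with β²=1/4
= 1.25·89 / (1.25·89 + 0.25·143 + 95) = 0.460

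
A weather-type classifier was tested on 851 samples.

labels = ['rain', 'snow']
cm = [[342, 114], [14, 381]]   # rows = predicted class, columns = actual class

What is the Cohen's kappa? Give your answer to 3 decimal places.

0.703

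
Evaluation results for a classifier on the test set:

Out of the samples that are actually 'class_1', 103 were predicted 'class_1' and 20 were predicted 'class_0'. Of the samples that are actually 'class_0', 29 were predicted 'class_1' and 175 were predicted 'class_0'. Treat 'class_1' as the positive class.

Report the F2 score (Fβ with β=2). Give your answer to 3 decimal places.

0.825

Fβ = (1+β²)·TP / ((1+β²)·TP + β²·FN + FP), with β²=4
= 5·103 / (5·103 + 4·20 + 29) = 0.825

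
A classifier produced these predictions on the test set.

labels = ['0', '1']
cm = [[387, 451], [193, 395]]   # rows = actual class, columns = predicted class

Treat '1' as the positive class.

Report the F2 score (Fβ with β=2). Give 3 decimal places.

0.618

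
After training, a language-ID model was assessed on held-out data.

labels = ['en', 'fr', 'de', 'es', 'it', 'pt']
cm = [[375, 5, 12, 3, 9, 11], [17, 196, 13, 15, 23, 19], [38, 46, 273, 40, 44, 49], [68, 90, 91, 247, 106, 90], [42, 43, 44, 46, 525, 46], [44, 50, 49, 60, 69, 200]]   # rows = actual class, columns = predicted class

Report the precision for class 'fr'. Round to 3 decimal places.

Take TP from the diagonal, FP from the rest of the 'fr' prediction marginal, FN from the rest of the 'fr' actual marginal.
precision = TP/(TP+FP).
fr: TP=196, FP=5+46+90+43+50=234 → 196/430 = 0.4558

0.456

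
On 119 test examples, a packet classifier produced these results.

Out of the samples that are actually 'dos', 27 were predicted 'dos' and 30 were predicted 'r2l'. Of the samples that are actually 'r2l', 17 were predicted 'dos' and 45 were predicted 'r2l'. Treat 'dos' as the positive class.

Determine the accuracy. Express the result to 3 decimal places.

0.605

Accuracy = (TP+TN)/N = (27+45)/119 = 0.605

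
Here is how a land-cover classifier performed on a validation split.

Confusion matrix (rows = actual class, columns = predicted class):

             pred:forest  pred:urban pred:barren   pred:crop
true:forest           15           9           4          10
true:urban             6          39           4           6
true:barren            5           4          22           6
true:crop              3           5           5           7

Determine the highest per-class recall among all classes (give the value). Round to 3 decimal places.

0.709

Per-class recall (TP/(TP+FN)):
  forest: TP=15, FN=9+4+10=23 → 15/38 = 0.3947
  urban: TP=39, FN=6+4+6=16 → 39/55 = 0.7091
  barren: TP=22, FN=5+4+6=15 → 22/37 = 0.5946
  crop: TP=7, FN=3+5+5=13 → 7/20 = 0.3500
Highest is class 'urban' with recall = 0.709.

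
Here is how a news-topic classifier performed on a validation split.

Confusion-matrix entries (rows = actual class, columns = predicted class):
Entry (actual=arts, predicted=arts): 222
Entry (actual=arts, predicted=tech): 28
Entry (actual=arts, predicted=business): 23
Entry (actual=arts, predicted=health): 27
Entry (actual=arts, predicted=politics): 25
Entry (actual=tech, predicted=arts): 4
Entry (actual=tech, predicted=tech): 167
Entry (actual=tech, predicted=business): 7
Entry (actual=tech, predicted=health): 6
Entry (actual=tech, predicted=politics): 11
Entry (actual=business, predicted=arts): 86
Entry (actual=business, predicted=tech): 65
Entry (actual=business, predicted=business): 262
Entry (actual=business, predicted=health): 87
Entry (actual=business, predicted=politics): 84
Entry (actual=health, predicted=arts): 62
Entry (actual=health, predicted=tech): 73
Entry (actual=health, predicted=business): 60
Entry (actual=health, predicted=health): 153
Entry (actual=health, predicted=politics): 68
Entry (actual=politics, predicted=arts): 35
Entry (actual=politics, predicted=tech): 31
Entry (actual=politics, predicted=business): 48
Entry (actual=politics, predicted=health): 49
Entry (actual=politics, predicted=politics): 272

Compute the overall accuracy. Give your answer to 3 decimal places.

Accuracy = trace / total = (222+167+262+153+272=1076) / 1955 = 1076/1955 = 0.550

0.550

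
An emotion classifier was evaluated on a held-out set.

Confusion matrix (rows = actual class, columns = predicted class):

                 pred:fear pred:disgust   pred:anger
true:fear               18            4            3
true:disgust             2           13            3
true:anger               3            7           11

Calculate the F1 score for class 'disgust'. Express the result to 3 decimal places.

0.619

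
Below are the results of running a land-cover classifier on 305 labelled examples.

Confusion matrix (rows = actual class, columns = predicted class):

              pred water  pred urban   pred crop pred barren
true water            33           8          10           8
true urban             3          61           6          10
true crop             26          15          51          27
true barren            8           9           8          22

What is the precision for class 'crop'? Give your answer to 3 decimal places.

Treat 'crop' as positive and all other classes as negative.
precision = TP/(TP+FP).
crop: TP=51, FP=10+6+8=24 → 51/75 = 0.6800

0.680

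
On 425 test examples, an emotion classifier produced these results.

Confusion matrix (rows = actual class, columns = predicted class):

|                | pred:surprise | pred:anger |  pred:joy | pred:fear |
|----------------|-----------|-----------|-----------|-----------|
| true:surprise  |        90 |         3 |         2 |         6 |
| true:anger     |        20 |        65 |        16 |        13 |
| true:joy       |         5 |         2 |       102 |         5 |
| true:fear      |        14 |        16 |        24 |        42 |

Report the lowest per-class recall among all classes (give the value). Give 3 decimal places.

Per-class recall (TP/(TP+FN)):
  surprise: TP=90, FN=3+2+6=11 → 90/101 = 0.8911
  anger: TP=65, FN=20+16+13=49 → 65/114 = 0.5702
  joy: TP=102, FN=5+2+5=12 → 102/114 = 0.8947
  fear: TP=42, FN=14+16+24=54 → 42/96 = 0.4375
Lowest is class 'fear' with recall = 0.438.

0.438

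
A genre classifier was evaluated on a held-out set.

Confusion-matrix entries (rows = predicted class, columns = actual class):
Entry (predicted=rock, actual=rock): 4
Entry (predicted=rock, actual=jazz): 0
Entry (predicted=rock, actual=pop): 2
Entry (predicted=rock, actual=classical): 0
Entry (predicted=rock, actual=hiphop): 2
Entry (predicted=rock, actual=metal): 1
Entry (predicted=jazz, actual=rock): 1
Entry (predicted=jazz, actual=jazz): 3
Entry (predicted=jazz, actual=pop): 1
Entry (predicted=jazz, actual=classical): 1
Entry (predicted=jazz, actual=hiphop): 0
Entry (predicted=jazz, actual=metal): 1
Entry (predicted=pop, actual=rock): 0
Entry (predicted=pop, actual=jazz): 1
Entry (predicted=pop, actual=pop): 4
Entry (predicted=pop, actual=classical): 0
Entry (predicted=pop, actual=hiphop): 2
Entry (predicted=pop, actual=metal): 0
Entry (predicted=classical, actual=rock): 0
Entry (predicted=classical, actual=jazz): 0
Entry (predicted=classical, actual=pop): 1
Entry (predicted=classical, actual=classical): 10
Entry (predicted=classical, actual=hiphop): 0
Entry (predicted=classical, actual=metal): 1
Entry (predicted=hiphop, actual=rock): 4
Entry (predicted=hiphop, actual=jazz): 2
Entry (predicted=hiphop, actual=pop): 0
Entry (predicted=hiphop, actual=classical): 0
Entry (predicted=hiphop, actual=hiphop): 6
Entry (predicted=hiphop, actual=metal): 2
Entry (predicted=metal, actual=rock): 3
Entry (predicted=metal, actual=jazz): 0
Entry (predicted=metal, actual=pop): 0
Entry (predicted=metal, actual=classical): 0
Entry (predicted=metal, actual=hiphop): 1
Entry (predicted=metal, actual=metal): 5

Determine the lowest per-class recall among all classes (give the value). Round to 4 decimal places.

Per-class recall (TP/(TP+FN)):
  rock: TP=4, FN=1+0+0+4+3=8 → 4/12 = 0.33333
  jazz: TP=3, FN=0+1+0+2+0=3 → 3/6 = 0.50000
  pop: TP=4, FN=2+1+1+0+0=4 → 4/8 = 0.50000
  classical: TP=10, FN=0+1+0+0+0=1 → 10/11 = 0.90909
  hiphop: TP=6, FN=2+0+2+0+1=5 → 6/11 = 0.54545
  metal: TP=5, FN=1+1+0+1+2=5 → 5/10 = 0.50000
Lowest is class 'rock' with recall = 0.3333.

0.3333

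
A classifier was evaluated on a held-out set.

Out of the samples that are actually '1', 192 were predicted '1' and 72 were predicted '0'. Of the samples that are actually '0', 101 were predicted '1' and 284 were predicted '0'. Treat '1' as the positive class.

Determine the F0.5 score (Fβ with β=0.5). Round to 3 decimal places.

0.669

Fβ = (1+β²)·TP / ((1+β²)·TP + β²·FN + FP), with β²=1/4
= 1.25·192 / (1.25·192 + 0.25·72 + 101) = 0.669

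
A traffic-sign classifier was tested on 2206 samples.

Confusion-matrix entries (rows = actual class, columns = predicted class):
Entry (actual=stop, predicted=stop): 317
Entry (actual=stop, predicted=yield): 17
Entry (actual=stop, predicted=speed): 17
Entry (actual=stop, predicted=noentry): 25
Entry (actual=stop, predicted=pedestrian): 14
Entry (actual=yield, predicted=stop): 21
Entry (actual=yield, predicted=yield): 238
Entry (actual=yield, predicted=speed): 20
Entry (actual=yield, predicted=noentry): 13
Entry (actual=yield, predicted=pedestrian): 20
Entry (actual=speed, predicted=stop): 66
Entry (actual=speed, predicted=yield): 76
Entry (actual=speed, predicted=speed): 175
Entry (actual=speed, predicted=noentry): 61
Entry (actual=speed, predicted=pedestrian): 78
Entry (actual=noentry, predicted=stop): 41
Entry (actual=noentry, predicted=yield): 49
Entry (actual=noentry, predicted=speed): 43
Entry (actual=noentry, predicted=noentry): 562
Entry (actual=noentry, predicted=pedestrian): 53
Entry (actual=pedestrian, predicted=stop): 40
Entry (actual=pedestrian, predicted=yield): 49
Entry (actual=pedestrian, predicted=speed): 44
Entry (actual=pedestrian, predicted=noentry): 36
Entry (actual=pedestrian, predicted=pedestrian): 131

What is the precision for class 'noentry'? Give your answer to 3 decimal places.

Take TP from the diagonal, FP from the rest of the 'noentry' prediction marginal, FN from the rest of the 'noentry' actual marginal.
precision = TP/(TP+FP).
noentry: TP=562, FP=25+13+61+36=135 → 562/697 = 0.8063

0.806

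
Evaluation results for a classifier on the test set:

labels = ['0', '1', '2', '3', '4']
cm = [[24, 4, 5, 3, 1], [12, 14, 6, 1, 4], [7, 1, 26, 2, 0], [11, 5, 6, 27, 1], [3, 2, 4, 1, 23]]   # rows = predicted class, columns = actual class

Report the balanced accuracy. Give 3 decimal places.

Balanced accuracy = mean of per-class recall.
  0: recall = 24/57 = 0.4211
  1: recall = 14/26 = 0.5385
  2: recall = 26/47 = 0.5532
  3: recall = 27/34 = 0.7941
  4: recall = 23/29 = 0.7931
Mean = (0.4211 + 0.5385 + 0.5532 + 0.7941 + 0.7931) / 5 = 0.620

0.620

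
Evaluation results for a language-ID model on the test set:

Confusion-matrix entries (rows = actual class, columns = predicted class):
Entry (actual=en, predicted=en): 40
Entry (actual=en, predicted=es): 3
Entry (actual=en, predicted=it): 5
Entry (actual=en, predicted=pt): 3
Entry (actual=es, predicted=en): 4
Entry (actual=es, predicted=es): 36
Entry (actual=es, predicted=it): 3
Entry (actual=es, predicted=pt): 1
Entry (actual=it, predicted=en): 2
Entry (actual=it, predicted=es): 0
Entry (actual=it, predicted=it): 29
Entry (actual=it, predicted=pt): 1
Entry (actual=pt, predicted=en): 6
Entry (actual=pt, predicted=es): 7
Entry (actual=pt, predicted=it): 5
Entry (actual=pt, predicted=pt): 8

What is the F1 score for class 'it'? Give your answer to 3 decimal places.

0.784

F1 score = 2·TP/(2·TP+FP+FN).
it: TP=29, FP=5+3+5=13, FN=2+0+1=3 → 58/74 = 0.7838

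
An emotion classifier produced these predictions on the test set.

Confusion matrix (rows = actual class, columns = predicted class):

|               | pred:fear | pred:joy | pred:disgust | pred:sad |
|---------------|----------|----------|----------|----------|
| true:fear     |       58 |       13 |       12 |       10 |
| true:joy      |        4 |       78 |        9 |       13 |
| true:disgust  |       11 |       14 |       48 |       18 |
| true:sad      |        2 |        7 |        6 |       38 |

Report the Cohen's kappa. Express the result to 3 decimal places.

Observed agreement pₒ = trace/N = 222/341 = 0.6510
Expected agreement pₑ = Σ (rowᵢ·colᵢ)/N² = (93·75 + 104·112 + 91·75 + 53·79)/341² = 0.2549
κ = (pₒ − pₑ)/(1 − pₑ) = (0.6510 − 0.2549)/(1 − 0.2549) = 0.532

0.532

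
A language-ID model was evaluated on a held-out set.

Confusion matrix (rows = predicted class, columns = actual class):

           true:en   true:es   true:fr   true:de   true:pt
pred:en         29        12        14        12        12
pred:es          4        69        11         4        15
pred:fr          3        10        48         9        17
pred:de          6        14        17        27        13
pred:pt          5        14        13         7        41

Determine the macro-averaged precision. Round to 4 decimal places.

0.4904

Per-class precision (TP/(TP+FP)):
  en: TP=29, FP=12+14+12+12=50 → 29/79 = 0.36709
  es: TP=69, FP=4+11+4+15=34 → 69/103 = 0.66990
  fr: TP=48, FP=3+10+9+17=39 → 48/87 = 0.55172
  de: TP=27, FP=6+14+17+13=50 → 27/77 = 0.35065
  pt: TP=41, FP=5+14+13+7=39 → 41/80 = 0.51250
Macro-precision = mean = (0.36709 + 0.66990 + 0.55172 + 0.35065 + 0.51250) / 5 = 0.4904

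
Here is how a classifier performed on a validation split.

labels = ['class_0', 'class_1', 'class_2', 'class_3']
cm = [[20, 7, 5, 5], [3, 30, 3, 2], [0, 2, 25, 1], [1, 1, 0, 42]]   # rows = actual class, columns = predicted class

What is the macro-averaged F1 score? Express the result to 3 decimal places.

Per-class F1 score (2·TP/(2·TP+FP+FN)):
  class_0: TP=20, FP=3+0+1=4, FN=7+5+5=17 → 40/61 = 0.6557
  class_1: TP=30, FP=7+2+1=10, FN=3+3+2=8 → 60/78 = 0.7692
  class_2: TP=25, FP=5+3+0=8, FN=0+2+1=3 → 50/61 = 0.8197
  class_3: TP=42, FP=5+2+1=8, FN=1+1+0=2 → 84/94 = 0.8936
Macro-F1 score = mean = (0.6557 + 0.7692 + 0.8197 + 0.8936) / 4 = 0.785

0.785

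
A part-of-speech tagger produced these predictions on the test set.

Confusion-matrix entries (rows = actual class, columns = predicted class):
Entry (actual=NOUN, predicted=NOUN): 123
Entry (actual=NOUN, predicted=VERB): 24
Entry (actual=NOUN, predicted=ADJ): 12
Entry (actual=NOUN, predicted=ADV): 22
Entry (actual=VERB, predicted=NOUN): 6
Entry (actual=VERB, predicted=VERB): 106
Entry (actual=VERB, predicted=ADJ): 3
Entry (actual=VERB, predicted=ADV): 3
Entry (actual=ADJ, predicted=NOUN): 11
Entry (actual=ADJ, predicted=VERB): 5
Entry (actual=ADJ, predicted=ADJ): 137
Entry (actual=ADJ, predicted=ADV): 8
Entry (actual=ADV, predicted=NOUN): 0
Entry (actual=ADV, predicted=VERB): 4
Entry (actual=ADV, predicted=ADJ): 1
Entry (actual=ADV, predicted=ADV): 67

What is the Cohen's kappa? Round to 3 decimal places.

0.749

Observed agreement pₒ = trace/N = 433/532 = 0.8139
Expected agreement pₑ = Σ (rowᵢ·colᵢ)/N² = (181·140 + 118·139 + 161·153 + 72·100)/532² = 0.2600
κ = (pₒ − pₑ)/(1 − pₑ) = (0.8139 − 0.2600)/(1 − 0.2600) = 0.749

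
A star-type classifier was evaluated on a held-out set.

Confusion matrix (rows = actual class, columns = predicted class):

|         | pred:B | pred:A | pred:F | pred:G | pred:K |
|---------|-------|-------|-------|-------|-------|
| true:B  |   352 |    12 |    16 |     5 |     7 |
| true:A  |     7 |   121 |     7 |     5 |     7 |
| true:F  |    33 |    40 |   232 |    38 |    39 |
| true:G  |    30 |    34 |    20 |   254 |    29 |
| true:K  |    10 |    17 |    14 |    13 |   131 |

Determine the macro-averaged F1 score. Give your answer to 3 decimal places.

Per-class F1 score (2·TP/(2·TP+FP+FN)):
  B: TP=352, FP=7+33+30+10=80, FN=12+16+5+7=40 → 704/824 = 0.8544
  A: TP=121, FP=12+40+34+17=103, FN=7+7+5+7=26 → 242/371 = 0.6523
  F: TP=232, FP=16+7+20+14=57, FN=33+40+38+39=150 → 464/671 = 0.6915
  G: TP=254, FP=5+5+38+13=61, FN=30+34+20+29=113 → 508/682 = 0.7449
  K: TP=131, FP=7+7+39+29=82, FN=10+17+14+13=54 → 262/398 = 0.6583
Macro-F1 score = mean = (0.8544 + 0.6523 + 0.6915 + 0.7449 + 0.6583) / 5 = 0.720

0.720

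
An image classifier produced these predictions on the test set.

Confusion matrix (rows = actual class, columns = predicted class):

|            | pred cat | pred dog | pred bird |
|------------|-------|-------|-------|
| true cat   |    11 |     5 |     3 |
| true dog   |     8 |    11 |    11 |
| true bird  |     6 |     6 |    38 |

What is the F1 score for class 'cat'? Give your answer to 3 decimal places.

Treat 'cat' as positive and all other classes as negative.
F1 score = 2·TP/(2·TP+FP+FN).
cat: TP=11, FP=8+6=14, FN=5+3=8 → 22/44 = 0.5000

0.500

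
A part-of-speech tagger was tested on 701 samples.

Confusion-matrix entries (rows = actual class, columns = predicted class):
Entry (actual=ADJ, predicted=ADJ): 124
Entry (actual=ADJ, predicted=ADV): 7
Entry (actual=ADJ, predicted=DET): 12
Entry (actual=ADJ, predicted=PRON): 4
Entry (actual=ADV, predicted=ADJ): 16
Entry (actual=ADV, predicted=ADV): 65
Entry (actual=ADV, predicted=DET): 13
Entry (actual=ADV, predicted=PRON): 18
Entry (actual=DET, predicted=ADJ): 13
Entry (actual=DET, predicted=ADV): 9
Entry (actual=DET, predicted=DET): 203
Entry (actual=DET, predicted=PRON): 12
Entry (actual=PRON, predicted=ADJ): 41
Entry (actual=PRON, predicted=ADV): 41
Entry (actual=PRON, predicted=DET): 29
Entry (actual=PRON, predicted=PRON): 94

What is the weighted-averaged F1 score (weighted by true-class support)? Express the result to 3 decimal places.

Per-class F1 score (2·TP/(2·TP+FP+FN)):
  ADJ: TP=124, FP=16+13+41=70, FN=7+12+4=23 → 248/341 = 0.7273
  ADV: TP=65, FP=7+9+41=57, FN=16+13+18=47 → 130/234 = 0.5556
  DET: TP=203, FP=12+13+29=54, FN=13+9+12=34 → 406/494 = 0.8219
  PRON: TP=94, FP=4+18+12=34, FN=41+41+29=111 → 188/333 = 0.5646
Weighted-F1 score = Σ (supportᵢ/N)·F1 scoreᵢ with N=701: (147/701)·0.7273 + (112/701)·0.5556 + (237/701)·0.8219 + (205/701)·0.5646 = 0.684

0.684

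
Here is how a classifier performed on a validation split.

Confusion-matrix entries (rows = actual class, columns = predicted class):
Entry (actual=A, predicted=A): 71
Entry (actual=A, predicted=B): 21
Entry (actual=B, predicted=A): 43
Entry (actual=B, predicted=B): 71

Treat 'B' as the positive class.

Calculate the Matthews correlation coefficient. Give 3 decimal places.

0.395

MCC = (TP·TN − FP·FN) / √((TP+FP)(TP+FN)(TN+FP)(TN+FN))
Numerator = 71·71 − 21·43 = 4138
Denominator = √(92·114·92·114) = √109998144 = 10488.0000
MCC = 4138 / 10488.0000 = 0.395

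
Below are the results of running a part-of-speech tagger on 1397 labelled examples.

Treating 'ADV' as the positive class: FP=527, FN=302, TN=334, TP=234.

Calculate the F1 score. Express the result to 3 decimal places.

Precision = TP/(TP+FP) = 234/761 = 0.3075
Recall = TP/(TP+FN) = 234/536 = 0.4366
F1 = 2·TP/(2·TP+FP+FN) = 468/1297 = 0.361

0.361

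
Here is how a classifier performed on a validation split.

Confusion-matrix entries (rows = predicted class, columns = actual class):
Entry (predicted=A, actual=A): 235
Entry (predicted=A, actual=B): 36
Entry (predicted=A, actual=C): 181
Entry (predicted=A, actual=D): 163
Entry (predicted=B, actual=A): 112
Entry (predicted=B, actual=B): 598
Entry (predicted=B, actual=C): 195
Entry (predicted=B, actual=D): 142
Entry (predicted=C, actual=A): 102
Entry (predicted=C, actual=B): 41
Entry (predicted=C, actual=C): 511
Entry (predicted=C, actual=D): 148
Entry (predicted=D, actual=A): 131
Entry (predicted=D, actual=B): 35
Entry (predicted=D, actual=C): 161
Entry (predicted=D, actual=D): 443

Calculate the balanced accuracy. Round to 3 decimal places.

0.557

Balanced accuracy = mean of per-class recall.
  A: recall = 235/580 = 0.4052
  B: recall = 598/710 = 0.8423
  C: recall = 511/1048 = 0.4876
  D: recall = 443/896 = 0.4944
Mean = (0.4052 + 0.8423 + 0.4876 + 0.4944) / 4 = 0.557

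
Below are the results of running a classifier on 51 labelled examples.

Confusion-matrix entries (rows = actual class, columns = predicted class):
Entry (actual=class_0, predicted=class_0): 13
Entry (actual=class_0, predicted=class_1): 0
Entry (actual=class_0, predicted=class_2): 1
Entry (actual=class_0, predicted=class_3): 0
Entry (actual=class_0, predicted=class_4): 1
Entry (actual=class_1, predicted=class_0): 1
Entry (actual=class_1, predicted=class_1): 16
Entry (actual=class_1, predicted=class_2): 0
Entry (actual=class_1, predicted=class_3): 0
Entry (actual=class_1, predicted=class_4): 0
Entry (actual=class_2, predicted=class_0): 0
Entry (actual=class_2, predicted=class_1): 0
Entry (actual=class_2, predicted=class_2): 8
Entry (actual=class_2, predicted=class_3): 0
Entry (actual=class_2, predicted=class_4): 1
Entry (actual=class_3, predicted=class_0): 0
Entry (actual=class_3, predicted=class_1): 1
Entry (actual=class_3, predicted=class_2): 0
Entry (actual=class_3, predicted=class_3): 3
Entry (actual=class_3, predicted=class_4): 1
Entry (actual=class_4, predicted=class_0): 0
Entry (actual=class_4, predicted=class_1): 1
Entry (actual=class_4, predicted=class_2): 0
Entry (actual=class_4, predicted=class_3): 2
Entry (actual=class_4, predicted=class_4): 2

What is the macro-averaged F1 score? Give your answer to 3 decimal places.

Per-class F1 score (2·TP/(2·TP+FP+FN)):
  class_0: TP=13, FP=1+0+0+0=1, FN=0+1+0+1=2 → 26/29 = 0.8966
  class_1: TP=16, FP=0+0+1+1=2, FN=1+0+0+0=1 → 32/35 = 0.9143
  class_2: TP=8, FP=1+0+0+0=1, FN=0+0+0+1=1 → 16/18 = 0.8889
  class_3: TP=3, FP=0+0+0+2=2, FN=0+1+0+1=2 → 6/10 = 0.6000
  class_4: TP=2, FP=1+0+1+1=3, FN=0+1+0+2=3 → 4/10 = 0.4000
Macro-F1 score = mean = (0.8966 + 0.9143 + 0.8889 + 0.6000 + 0.4000) / 5 = 0.740

0.740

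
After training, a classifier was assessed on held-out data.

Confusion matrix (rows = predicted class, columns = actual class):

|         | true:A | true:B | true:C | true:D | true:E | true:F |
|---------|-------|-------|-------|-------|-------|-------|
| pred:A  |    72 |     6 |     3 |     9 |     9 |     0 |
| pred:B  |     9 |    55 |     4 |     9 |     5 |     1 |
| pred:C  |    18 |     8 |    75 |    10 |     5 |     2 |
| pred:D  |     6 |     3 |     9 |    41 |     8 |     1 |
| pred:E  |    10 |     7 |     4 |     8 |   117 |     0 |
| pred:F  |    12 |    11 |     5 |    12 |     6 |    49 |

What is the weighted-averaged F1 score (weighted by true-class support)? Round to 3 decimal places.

Per-class F1 score (2·TP/(2·TP+FP+FN)):
  A: TP=72, FP=6+3+9+9+0=27, FN=9+18+6+10+12=55 → 144/226 = 0.6372
  B: TP=55, FP=9+4+9+5+1=28, FN=6+8+3+7+11=35 → 110/173 = 0.6358
  C: TP=75, FP=18+8+10+5+2=43, FN=3+4+9+4+5=25 → 150/218 = 0.6881
  D: TP=41, FP=6+3+9+8+1=27, FN=9+9+10+8+12=48 → 82/157 = 0.5223
  E: TP=117, FP=10+7+4+8+0=29, FN=9+5+5+8+6=33 → 234/296 = 0.7905
  F: TP=49, FP=12+11+5+12+6=46, FN=0+1+2+1+0=4 → 98/148 = 0.6622
Weighted-F1 score = Σ (supportᵢ/N)·F1 scoreᵢ with N=609: (127/609)·0.6372 + (90/609)·0.6358 + (100/609)·0.6881 + (89/609)·0.5223 + (150/609)·0.7905 + (53/609)·0.6622 = 0.668

0.668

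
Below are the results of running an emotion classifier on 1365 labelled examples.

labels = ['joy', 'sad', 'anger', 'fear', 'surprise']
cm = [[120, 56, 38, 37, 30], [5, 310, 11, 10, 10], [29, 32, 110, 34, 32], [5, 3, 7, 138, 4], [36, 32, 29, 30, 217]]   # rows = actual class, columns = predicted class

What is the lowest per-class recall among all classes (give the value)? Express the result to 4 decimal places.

0.4270

Per-class recall (TP/(TP+FN)):
  joy: TP=120, FN=56+38+37+30=161 → 120/281 = 0.42705
  sad: TP=310, FN=5+11+10+10=36 → 310/346 = 0.89595
  anger: TP=110, FN=29+32+34+32=127 → 110/237 = 0.46414
  fear: TP=138, FN=5+3+7+4=19 → 138/157 = 0.87898
  surprise: TP=217, FN=36+32+29+30=127 → 217/344 = 0.63081
Lowest is class 'joy' with recall = 0.4270.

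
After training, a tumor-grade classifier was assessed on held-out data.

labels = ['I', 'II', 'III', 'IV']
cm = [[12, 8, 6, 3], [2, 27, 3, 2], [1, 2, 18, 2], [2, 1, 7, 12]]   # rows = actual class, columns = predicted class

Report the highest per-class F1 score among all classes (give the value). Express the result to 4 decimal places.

Per-class F1 score (2·TP/(2·TP+FP+FN)):
  I: TP=12, FP=2+1+2=5, FN=8+6+3=17 → 24/46 = 0.52174
  II: TP=27, FP=8+2+1=11, FN=2+3+2=7 → 54/72 = 0.75000
  III: TP=18, FP=6+3+7=16, FN=1+2+2=5 → 36/57 = 0.63158
  IV: TP=12, FP=3+2+2=7, FN=2+1+7=10 → 24/41 = 0.58537
Highest is class 'II' with F1 score = 0.7500.

0.7500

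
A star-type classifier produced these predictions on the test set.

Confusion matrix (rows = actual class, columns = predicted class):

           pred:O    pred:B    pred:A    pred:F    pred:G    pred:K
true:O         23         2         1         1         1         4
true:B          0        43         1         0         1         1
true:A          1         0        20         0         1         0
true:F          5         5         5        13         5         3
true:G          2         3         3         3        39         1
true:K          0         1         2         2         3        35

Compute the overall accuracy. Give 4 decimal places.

0.7522

Accuracy = trace / total = (23+43+20+13+39+35=173) / 230 = 173/230 = 0.7522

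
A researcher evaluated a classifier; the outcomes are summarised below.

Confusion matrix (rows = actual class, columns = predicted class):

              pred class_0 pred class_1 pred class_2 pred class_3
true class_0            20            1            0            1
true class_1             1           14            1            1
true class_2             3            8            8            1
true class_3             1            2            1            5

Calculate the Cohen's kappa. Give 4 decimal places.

0.5771

Observed agreement pₒ = trace/N = 47/68 = 0.69118
Expected agreement pₑ = Σ (rowᵢ·colᵢ)/N² = (22·25 + 17·25 + 20·10 + 9·8)/68² = 0.26968
κ = (pₒ − pₑ)/(1 − pₑ) = (0.69118 − 0.26968)/(1 − 0.26968) = 0.5771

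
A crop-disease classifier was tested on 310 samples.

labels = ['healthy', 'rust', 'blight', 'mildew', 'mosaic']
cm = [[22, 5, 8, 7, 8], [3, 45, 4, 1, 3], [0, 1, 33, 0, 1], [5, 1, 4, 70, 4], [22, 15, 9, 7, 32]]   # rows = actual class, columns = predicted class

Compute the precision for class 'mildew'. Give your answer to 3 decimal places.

precision = TP/(TP+FP).
mildew: TP=70, FP=7+1+0+7=15 → 70/85 = 0.8235

0.824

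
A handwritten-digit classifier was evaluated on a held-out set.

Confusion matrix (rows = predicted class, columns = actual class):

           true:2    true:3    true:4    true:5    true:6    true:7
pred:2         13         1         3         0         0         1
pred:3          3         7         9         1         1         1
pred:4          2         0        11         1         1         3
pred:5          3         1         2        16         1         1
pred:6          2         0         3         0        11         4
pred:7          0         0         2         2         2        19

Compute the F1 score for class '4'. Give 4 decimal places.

0.4583

One-vs-rest for '4': TP = diagonal; FP = other classes predicted '4'; FN = '4' predicted as other.
F1 score = 2·TP/(2·TP+FP+FN).
4: TP=11, FP=2+0+1+1+3=7, FN=3+9+2+3+2=19 → 22/48 = 0.45833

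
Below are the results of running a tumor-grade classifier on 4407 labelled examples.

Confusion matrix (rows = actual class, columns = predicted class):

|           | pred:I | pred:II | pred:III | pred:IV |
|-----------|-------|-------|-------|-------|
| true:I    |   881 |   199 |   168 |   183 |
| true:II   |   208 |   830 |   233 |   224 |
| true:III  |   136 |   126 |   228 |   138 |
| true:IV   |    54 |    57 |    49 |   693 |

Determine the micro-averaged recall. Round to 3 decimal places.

0.597

Micro-averaging pools counts across classes: ΣTP=2632, ΣFP=1775, ΣFN=1775.
Micro-recall = TP/(TP+FN) on pooled counts = 0.597 (equals overall accuracy in single-label multiclass).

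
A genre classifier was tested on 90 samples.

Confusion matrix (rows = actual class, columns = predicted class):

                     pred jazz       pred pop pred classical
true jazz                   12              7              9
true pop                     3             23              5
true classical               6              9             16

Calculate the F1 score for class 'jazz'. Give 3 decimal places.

0.490

F1 score = 2·TP/(2·TP+FP+FN).
jazz: TP=12, FP=3+6=9, FN=7+9=16 → 24/49 = 0.4898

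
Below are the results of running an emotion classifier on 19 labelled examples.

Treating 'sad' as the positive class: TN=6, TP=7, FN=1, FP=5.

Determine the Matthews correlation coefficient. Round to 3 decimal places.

MCC = (TP·TN − FP·FN) / √((TP+FP)(TP+FN)(TN+FP)(TN+FN))
Numerator = 7·6 − 5·1 = 37
Denominator = √(12·8·11·7) = √7392 = 85.9767
MCC = 37 / 85.9767 = 0.430

0.430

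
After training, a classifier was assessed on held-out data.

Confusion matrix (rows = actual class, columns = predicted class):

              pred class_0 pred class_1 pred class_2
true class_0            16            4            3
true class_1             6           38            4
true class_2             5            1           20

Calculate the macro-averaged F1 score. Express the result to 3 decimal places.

0.743

Per-class F1 score (2·TP/(2·TP+FP+FN)):
  class_0: TP=16, FP=6+5=11, FN=4+3=7 → 32/50 = 0.6400
  class_1: TP=38, FP=4+1=5, FN=6+4=10 → 76/91 = 0.8352
  class_2: TP=20, FP=3+4=7, FN=5+1=6 → 40/53 = 0.7547
Macro-F1 score = mean = (0.6400 + 0.8352 + 0.7547) / 3 = 0.743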